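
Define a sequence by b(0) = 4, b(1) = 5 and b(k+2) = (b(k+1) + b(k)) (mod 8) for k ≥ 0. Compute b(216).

b(0) = 4, b(1) = 5, b(2) = 1, b(3) = 6, b(4) = 7, b(5) = 5, b(6) = 4, b(7) = 1, b(8) = 5, b(9) = 6, b(10) = 3, b(11) = 1, b(12) = 4, b(13) = 5.
Since (b(12), b(13)) = (b(0), b(1)) = (4, 5) (two consecutive terms determine the rest), the sequence is periodic with period 12.
(216 - 0) mod 12 = 0, so b(216) = b(0) = 4.

4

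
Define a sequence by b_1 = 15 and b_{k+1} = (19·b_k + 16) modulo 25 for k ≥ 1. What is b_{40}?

We have b_1 = 15; b_2 = 1; b_3 = 10; b_4 = 6; b_5 = 5; b_6 = 11; b_7 = 0; b_8 = 16; b_9 = 20; b_{10} = 21; b_{11} = 15.
The sequence repeats with period 10.
So b_{40} = b_{1 + ((40-1) mod 10)} = b_{10} = 21.

21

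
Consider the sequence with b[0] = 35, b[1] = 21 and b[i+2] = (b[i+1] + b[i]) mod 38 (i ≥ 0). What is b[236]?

18

b[0] = 35, b[1] = 21, b[2] = 18, b[3] = 1, b[4] = 19, b[5] = 20, b[6] = 1, b[7] = 21, b[8] = 22, b[9] = 5, b[10] = 27, b[11] = 32, b[12] = 21, b[13] = 15, b[14] = 36, b[15] = 13, b[16] = 11, b[17] = 24, b[18] = 35, b[19] = 21.
The sequence repeats with period 18.
So b[236] = b[0 + ((236-0) mod 18)] = b[2] = 18.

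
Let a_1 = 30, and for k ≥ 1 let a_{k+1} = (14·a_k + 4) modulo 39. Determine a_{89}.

18

We have a_1 = 30; a_2 = 34; a_3 = 12; a_4 = 16; a_5 = 33; a_6 = 37; a_7 = 15; a_8 = 19; a_9 = 36; a_{10} = 1; a_{11} = 18; a_{12} = 22; a_{13} = 0; a_{14} = 4; a_{15} = 21; a_{16} = 25; a_{17} = 3; a_{18} = 7; a_{19} = 24; a_{20} = 28; a_{21} = 6; a_{22} = 10; a_{23} = 27; a_{24} = 31; a_{25} = 9; a_{26} = 13; a_{27} = 30.
Since a_{27} = a_1 = 30, the sequence is periodic with period 26.
So a_{89} = a_{1 + ((89-1) mod 26)} = a_{11} = 18.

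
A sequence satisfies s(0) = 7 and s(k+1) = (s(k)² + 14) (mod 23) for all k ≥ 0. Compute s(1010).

s(0) = 7,  s(1) = 17,  s(2) = 4,  s(3) = 7.
The sequence repeats with period 3.
So s(1010) = s(0 + ((1010-0) mod 3)) = s(2) = 4.

4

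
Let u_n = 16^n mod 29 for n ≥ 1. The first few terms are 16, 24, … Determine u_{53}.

25

u_1 = 16, u_2 = 24, u_3 = 7, u_4 = 25, u_5 = 23, u_6 = 20, u_7 = 1, u_8 = 16.
Since u_8 = u_1 = 16, the sequence is periodic with period 7.
(53 - 1) mod 7 = 3, so u_{53} = u_4 = 25.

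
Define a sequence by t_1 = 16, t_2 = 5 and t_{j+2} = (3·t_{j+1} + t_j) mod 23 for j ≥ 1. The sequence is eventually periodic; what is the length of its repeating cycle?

Computing terms: t_1 = 16,  t_2 = 5,  t_3 = 8,  t_4 = 6,  t_5 = 3,  t_6 = 15,  t_7 = 2,  t_8 = 21,  t_9 = 19,  t_{10} = 9,  t_{11} = 0,  t_{12} = 9,  t_{13} = 4,  t_{14} = 21,  t_{15} = 21,  t_{16} = 15,  t_{17} = 20,  t_{18} = 6,  t_{19} = 15,  t_{20} = 5,  t_{21} = 7,  t_{22} = 3,  t_{23} = 16,  t_{24} = 5.
The sequence repeats with period 22.

22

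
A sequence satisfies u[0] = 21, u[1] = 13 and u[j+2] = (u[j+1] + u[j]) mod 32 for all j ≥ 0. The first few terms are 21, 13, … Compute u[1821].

27

u[0] = 21; u[1] = 13; u[2] = 2; u[3] = 15; u[4] = 17; u[5] = 0; u[6] = 17; u[7] = 17; u[8] = 2; u[9] = 19; u[10] = 21; u[11] = 8; u[12] = 29; u[13] = 5; u[14] = 2; u[15] = 7; u[16] = 9; u[17] = 16; u[18] = 25; u[19] = 9; u[20] = 2; u[21] = 11; u[22] = 13; u[23] = 24; u[24] = 5; u[25] = 29; u[26] = 2; u[27] = 31; u[28] = 1; u[29] = 0; u[30] = 1; u[31] = 1; u[32] = 2; u[33] = 3; u[34] = 5; u[35] = 8; u[36] = 13; u[37] = 21; u[38] = 2; u[39] = 23; u[40] = 25; u[41] = 16; u[42] = 9; u[43] = 25; u[44] = 2; u[45] = 27; u[46] = 29; u[47] = 24; u[48] = 21; u[49] = 13.
The sequence repeats with period 48.
(1821 - 0) mod 48 = 45, so u[1821] = u[45] = 27.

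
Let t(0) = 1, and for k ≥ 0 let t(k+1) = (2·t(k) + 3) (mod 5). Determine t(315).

4

Computing terms: t(0) = 1, t(1) = 0, t(2) = 3, t(3) = 4, t(4) = 1.
The sequence repeats with period 4.
(315 - 0) mod 4 = 3, so t(315) = t(3) = 4.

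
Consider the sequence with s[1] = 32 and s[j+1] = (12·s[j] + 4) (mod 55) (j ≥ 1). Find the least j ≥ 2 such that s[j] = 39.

We have s[1] = 32,  s[2] = 3,  s[3] = 40,  s[4] = 44,  s[5] = 37,  s[6] = 8,  s[7] = 45,  s[8] = 49,  s[9] = 42,  s[10] = 13,  s[11] = 50,  s[12] = 54,  s[13] = 47,  s[14] = 18,  s[15] = 0,  s[16] = 4,  s[17] = 52,  s[18] = 23,  s[19] = 5,  s[20] = 9,  s[21] = 2,  s[22] = 28,  s[23] = 10,  s[24] = 14,  s[25] = 7,  s[26] = 33,  s[27] = 15,  s[28] = 19,  s[29] = 12,  s[30] = 38,  s[31] = 20,  s[32] = 24,  s[33] = 17,  s[34] = 43,  s[35] = 25,  s[36] = 29,  s[37] = 22,  s[38] = 48,  s[39] = 30,  s[40] = 34,  s[41] = 27,  s[42] = 53,  s[43] = 35,  s[44] = 39,  s[45] = 32.
The sequence repeats with period 44.
The value 39 first appears (with j ≥ 2) at s[44].

44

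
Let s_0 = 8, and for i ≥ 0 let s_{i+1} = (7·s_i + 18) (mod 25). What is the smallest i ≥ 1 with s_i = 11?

2

s_0 = 8,  s_1 = 24,  s_2 = 11,  s_3 = 20,  s_4 = 8.
Since s_4 = s_0 = 8, the sequence is periodic with period 4.
The value 11 first appears (with i ≥ 1) at s_2.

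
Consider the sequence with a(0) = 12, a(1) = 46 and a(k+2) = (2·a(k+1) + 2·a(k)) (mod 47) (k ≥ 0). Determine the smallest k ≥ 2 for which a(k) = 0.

19

Computing terms: a(0) = 12,  a(1) = 46,  a(2) = 22,  a(3) = 42,  a(4) = 34,  a(5) = 11,  a(6) = 43,  a(7) = 14,  a(8) = 20,  a(9) = 21,  a(10) = 35,  a(11) = 18,  a(12) = 12,  a(13) = 13,  a(14) = 3,  a(15) = 32,  a(16) = 23,  a(17) = 16,  a(18) = 31,  a(19) = 0,  a(20) = 15,  a(21) = 30,  a(22) = 43,  a(23) = 5,  a(24) = 2,  a(25) = 14,  a(26) = 32,  a(27) = 45,  a(28) = 13,  a(29) = 22,  a(30) = 23,  a(31) = 43,  a(32) = 38,  a(33) = 21,  a(34) = 24,  a(35) = 43,  a(36) = 40,  a(37) = 25,  a(38) = 36,  a(39) = 28,  a(40) = 34,  a(41) = 30,  a(42) = 34,  a(43) = 34,  a(44) = 42,  a(45) = 11,  a(46) = 12,  a(47) = 46.
The sequence repeats with period 46.
The value 0 first appears (with k ≥ 2) at a(19).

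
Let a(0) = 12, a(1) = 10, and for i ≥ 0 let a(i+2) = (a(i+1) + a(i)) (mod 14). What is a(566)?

0

Listing terms: a(0) = 12; a(1) = 10; a(2) = 8; a(3) = 4; a(4) = 12; a(5) = 2; a(6) = 0; a(7) = 2; a(8) = 2; a(9) = 4; a(10) = 6; a(11) = 10; a(12) = 2; a(13) = 12; a(14) = 0; a(15) = 12; a(16) = 12; a(17) = 10.
The sequence repeats with period 16.
(566 - 0) mod 16 = 6, so a(566) = a(6) = 0.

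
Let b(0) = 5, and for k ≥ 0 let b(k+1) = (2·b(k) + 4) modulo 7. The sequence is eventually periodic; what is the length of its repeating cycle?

Computing terms: b(0) = 5, b(1) = 0, b(2) = 4, b(3) = 5.
Since b(3) = b(0) = 5, the sequence is periodic with period 3.

3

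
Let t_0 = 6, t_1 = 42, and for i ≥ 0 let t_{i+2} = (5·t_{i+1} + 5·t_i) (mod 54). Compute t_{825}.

Computing terms: t_0 = 6; t_1 = 42; t_2 = 24; t_3 = 6; t_4 = 42.
The sequence repeats with period 3.
(825 - 0) mod 3 = 0, so t_{825} = t_0 = 6.

6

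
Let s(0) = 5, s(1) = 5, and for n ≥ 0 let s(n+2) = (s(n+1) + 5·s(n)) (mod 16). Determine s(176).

Listing terms: s(0) = 5, s(1) = 5, s(2) = 14, s(3) = 7, s(4) = 13, s(5) = 0, s(6) = 1, s(7) = 1, s(8) = 6, s(9) = 11, s(10) = 9, s(11) = 0, s(12) = 13, s(13) = 13, s(14) = 14, s(15) = 15, s(16) = 5, s(17) = 0, s(18) = 9, s(19) = 9, s(20) = 6, s(21) = 3, s(22) = 1, s(23) = 0, s(24) = 5, s(25) = 5.
The sequence repeats with period 24.
(176 - 0) mod 24 = 8, so s(176) = s(8) = 6.

6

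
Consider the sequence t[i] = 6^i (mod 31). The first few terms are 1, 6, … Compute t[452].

5

t[0] = 1, t[1] = 6, t[2] = 5, t[3] = 30, t[4] = 25, t[5] = 26, t[6] = 1.
The sequence repeats with period 6.
So t[452] = t[0 + ((452-0) mod 6)] = t[2] = 5.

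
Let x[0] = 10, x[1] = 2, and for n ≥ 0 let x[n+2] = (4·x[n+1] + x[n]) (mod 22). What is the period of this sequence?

Computing terms: x[0] = 10,  x[1] = 2,  x[2] = 18,  x[3] = 8,  x[4] = 6,  x[5] = 10,  x[6] = 2.
Since (x[5], x[6]) = (x[0], x[1]) = (10, 2) (two consecutive terms determine the rest), the sequence is periodic with period 5.

5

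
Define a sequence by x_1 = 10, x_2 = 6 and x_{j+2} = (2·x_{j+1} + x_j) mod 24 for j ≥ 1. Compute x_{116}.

2

Listing terms: x_1 = 10; x_2 = 6; x_3 = 22; x_4 = 2; x_5 = 2; x_6 = 6; x_7 = 14; x_8 = 10; x_9 = 10; x_{10} = 6.
The sequence repeats with period 8.
(116 - 1) mod 8 = 3, so x_{116} = x_4 = 2.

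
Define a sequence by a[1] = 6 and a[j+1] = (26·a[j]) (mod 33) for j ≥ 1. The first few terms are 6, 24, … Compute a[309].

Computing terms: a[1] = 6, a[2] = 24, a[3] = 30, a[4] = 21, a[5] = 18, a[6] = 6.
The sequence repeats with period 5.
So a[309] = a[1 + ((309-1) mod 5)] = a[4] = 21.

21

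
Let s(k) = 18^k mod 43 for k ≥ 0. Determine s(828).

11

Listing terms: s(0) = 1,  s(1) = 18,  s(2) = 23,  s(3) = 27,  s(4) = 13,  s(5) = 19,  s(6) = 41,  s(7) = 7,  s(8) = 40,  s(9) = 32,  s(10) = 17,  s(11) = 5,  s(12) = 4,  s(13) = 29,  s(14) = 6,  s(15) = 22,  s(16) = 9,  s(17) = 33,  s(18) = 35,  s(19) = 28,  s(20) = 31,  s(21) = 42,  s(22) = 25,  s(23) = 20,  s(24) = 16,  s(25) = 30,  s(26) = 24,  s(27) = 2,  s(28) = 36,  s(29) = 3,  s(30) = 11,  s(31) = 26,  s(32) = 38,  s(33) = 39,  s(34) = 14,  s(35) = 37,  s(36) = 21,  s(37) = 34,  s(38) = 10,  s(39) = 8,  s(40) = 15,  s(41) = 12,  s(42) = 1.
Since s(42) = s(0) = 1, the sequence is periodic with period 42.
(828 - 0) mod 42 = 30, so s(828) = s(30) = 11.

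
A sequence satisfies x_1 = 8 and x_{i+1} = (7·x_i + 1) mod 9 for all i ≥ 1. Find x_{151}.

x_1 = 8; x_2 = 3; x_3 = 4; x_4 = 2; x_5 = 6; x_6 = 7; x_7 = 5; x_8 = 0; x_9 = 1; x_{10} = 8.
Since x_{10} = x_1 = 8, the sequence is periodic with period 9.
So x_{151} = x_{1 + ((151-1) mod 9)} = x_7 = 5.

5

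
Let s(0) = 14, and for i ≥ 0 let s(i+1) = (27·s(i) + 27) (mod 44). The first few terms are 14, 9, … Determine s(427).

Computing terms: s(0) = 14, s(1) = 9, s(2) = 6, s(3) = 13, s(4) = 26, s(5) = 25, s(6) = 42, s(7) = 17, s(8) = 2, s(9) = 37, s(10) = 14.
Since s(10) = s(0) = 14, the sequence is periodic with period 10.
So s(427) = s(0 + ((427-0) mod 10)) = s(7) = 17.

17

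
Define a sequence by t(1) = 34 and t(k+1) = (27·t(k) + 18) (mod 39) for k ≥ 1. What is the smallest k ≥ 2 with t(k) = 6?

Computing terms: t(1) = 34, t(2) = 0, t(3) = 18, t(4) = 36, t(5) = 15, t(6) = 33, t(7) = 12, t(8) = 30, t(9) = 9, t(10) = 27, t(11) = 6, t(12) = 24, t(13) = 3, t(14) = 21, t(15) = 0.
Since t(15) = t(2) = 0, the sequence is eventually periodic: after a pre-period of length 1 it cycles with period 13.
The value 6 first appears (with k ≥ 2) at t(11).

11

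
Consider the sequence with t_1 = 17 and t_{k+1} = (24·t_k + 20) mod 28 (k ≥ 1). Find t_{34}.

Computing terms: t_1 = 17, t_2 = 8, t_3 = 16, t_4 = 12, t_5 = 0, t_6 = 20, t_7 = 24, t_8 = 8.
Since t_8 = t_2 = 8, the sequence is eventually periodic: after a pre-period of length 1 it cycles with period 6.
For k ≥ 2, t_k depends only on (k - 2) mod 6. (34 - 2) mod 6 = 2, so t_{34} = t_4 = 12.

12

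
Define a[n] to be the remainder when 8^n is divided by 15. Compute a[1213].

We have a[1] = 8, a[2] = 4, a[3] = 2, a[4] = 1, a[5] = 8.
The sequence repeats with period 4.
(1213 - 1) mod 4 = 0, so a[1213] = a[1] = 8.

8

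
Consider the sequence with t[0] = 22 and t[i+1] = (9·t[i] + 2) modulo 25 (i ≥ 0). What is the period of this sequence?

We have t[0] = 22, t[1] = 0, t[2] = 2, t[3] = 20, t[4] = 7, t[5] = 15, t[6] = 12, t[7] = 10, t[8] = 17, t[9] = 5, t[10] = 22.
The sequence repeats with period 10.

10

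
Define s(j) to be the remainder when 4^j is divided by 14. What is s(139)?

4

Listing terms: s(0) = 1; s(1) = 4; s(2) = 2; s(3) = 8; s(4) = 4.
Since s(4) = s(1) = 4, the sequence is eventually periodic: after a pre-period of length 1 it cycles with period 3.
For j ≥ 1, s(j) depends only on (j - 1) mod 3. (139 - 1) mod 3 = 0, so s(139) = s(1) = 4.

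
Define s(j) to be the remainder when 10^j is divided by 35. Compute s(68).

30

Listing terms: s(1) = 10, s(2) = 30, s(3) = 20, s(4) = 25, s(5) = 5, s(6) = 15, s(7) = 10.
The sequence repeats with period 6.
(68 - 1) mod 6 = 1, so s(68) = s(2) = 30.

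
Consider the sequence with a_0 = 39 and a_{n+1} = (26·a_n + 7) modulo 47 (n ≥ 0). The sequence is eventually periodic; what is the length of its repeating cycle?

Listing terms: a_0 = 39, a_1 = 34, a_2 = 45, a_3 = 2, a_4 = 12, a_5 = 37, a_6 = 29, a_7 = 9, a_8 = 6, a_9 = 22, a_{10} = 15, a_{11} = 21, a_{12} = 36, a_{13} = 3, a_{14} = 38, a_{15} = 8, a_{16} = 27, a_{17} = 4, a_{18} = 17, a_{19} = 26, a_{20} = 25, a_{21} = 46, a_{22} = 28, a_{23} = 30, a_{24} = 35, a_{25} = 24, a_{26} = 20, a_{27} = 10, a_{28} = 32, a_{29} = 40, a_{30} = 13, a_{31} = 16, a_{32} = 0, a_{33} = 7, a_{34} = 1, a_{35} = 33, a_{36} = 19, a_{37} = 31, a_{38} = 14, a_{39} = 42, a_{40} = 18, a_{41} = 5, a_{42} = 43, a_{43} = 44, a_{44} = 23, a_{45} = 41, a_{46} = 39.
Since a_{46} = a_0 = 39, the sequence is periodic with period 46.

46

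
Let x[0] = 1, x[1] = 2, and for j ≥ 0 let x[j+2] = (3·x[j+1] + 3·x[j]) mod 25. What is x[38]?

9

Listing terms: x[0] = 1; x[1] = 2; x[2] = 9; x[3] = 8; x[4] = 1; x[5] = 2.
Since (x[4], x[5]) = (x[0], x[1]) = (1, 2) (two consecutive terms determine the rest), the sequence is periodic with period 4.
(38 - 0) mod 4 = 2, so x[38] = x[2] = 9.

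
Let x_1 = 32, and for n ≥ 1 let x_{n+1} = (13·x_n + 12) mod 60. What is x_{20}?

x_1 = 32,  x_2 = 8,  x_3 = 56,  x_4 = 20,  x_5 = 32.
The sequence repeats with period 4.
So x_{20} = x_{1 + ((20-1) mod 4)} = x_4 = 20.

20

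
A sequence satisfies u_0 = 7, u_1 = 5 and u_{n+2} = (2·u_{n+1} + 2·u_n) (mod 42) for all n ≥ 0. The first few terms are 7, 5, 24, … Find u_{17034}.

16

Listing terms: u_0 = 7, u_1 = 5, u_2 = 24, u_3 = 16, u_4 = 38, u_5 = 24, u_6 = 40, u_7 = 2, u_8 = 0, u_9 = 4, u_{10} = 8, u_{11} = 24, u_{12} = 22, u_{13} = 8, u_{14} = 18, u_{15} = 10, u_{16} = 14, u_{17} = 6, u_{18} = 40, u_{19} = 8, u_{20} = 12, u_{21} = 40, u_{22} = 20, u_{23} = 36, u_{24} = 28, u_{25} = 2, u_{26} = 18, u_{27} = 40, u_{28} = 32, u_{29} = 18, u_{30} = 16, u_{31} = 26, u_{32} = 0, u_{33} = 10, u_{34} = 20, u_{35} = 18, u_{36} = 34, u_{37} = 20, u_{38} = 24, u_{39} = 4, u_{40} = 14, u_{41} = 36, u_{42} = 16, u_{43} = 20, u_{44} = 30, u_{45} = 16, u_{46} = 8, u_{47} = 6, u_{48} = 28, u_{49} = 26, u_{50} = 24, u_{51} = 16.
Since (u_{50}, u_{51}) = (u_2, u_3) = (24, 16) (two consecutive terms determine the rest), the sequence is eventually periodic: after a pre-period of length 2 it cycles with period 48.
For n ≥ 2, u_n depends only on (n - 2) mod 48. (17034 - 2) mod 48 = 40, so u_{17034} = u_{42} = 16.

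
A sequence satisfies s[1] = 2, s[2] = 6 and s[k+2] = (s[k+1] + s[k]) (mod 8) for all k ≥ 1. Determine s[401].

s[1] = 2,  s[2] = 6,  s[3] = 0,  s[4] = 6,  s[5] = 6,  s[6] = 4,  s[7] = 2,  s[8] = 6.
Since (s[7], s[8]) = (s[1], s[2]) = (2, 6) (two consecutive terms determine the rest), the sequence is periodic with period 6.
(401 - 1) mod 6 = 4, so s[401] = s[5] = 6.

6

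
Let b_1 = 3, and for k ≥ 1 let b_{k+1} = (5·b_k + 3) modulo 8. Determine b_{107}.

5

Computing terms: b_1 = 3,  b_2 = 2,  b_3 = 5,  b_4 = 4,  b_5 = 7,  b_6 = 6,  b_7 = 1,  b_8 = 0,  b_9 = 3.
Since b_9 = b_1 = 3, the sequence is periodic with period 8.
(107 - 1) mod 8 = 2, so b_{107} = b_3 = 5.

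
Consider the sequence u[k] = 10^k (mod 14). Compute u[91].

10

Listing terms: u[0] = 1, u[1] = 10, u[2] = 2, u[3] = 6, u[4] = 4, u[5] = 12, u[6] = 8, u[7] = 10.
Since u[7] = u[1] = 10, the sequence is eventually periodic: after a pre-period of length 1 it cycles with period 6.
For k ≥ 1, u[k] depends only on (k - 1) mod 6. (91 - 1) mod 6 = 0, so u[91] = u[1] = 10.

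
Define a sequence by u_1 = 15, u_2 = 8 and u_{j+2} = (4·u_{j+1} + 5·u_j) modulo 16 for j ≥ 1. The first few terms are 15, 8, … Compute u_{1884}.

4

Computing terms: u_1 = 15,  u_2 = 8,  u_3 = 11,  u_4 = 4,  u_5 = 7,  u_6 = 0,  u_7 = 3,  u_8 = 12,  u_9 = 15,  u_{10} = 8.
The sequence repeats with period 8.
So u_{1884} = u_{1 + ((1884-1) mod 8)} = u_4 = 4.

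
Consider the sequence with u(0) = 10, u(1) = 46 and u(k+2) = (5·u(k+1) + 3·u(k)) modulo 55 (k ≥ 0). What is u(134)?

50

u(0) = 10; u(1) = 46; u(2) = 40; u(3) = 8; u(4) = 50; u(5) = 54; u(6) = 35; u(7) = 7; u(8) = 30; u(9) = 6; u(10) = 10; u(11) = 13; u(12) = 40; u(13) = 19; u(14) = 50; u(15) = 32; u(16) = 35; u(17) = 51; u(18) = 30; u(19) = 28; u(20) = 10; u(21) = 24; u(22) = 40; u(23) = 52; u(24) = 50; u(25) = 21; u(26) = 35; u(27) = 18; u(28) = 30; u(29) = 39; u(30) = 10; u(31) = 2; u(32) = 40; u(33) = 41; u(34) = 50; u(35) = 43; u(36) = 35; u(37) = 29; u(38) = 30; u(39) = 17; u(40) = 10; u(41) = 46.
Since (u(40), u(41)) = (u(0), u(1)) = (10, 46) (two consecutive terms determine the rest), the sequence is periodic with period 40.
(134 - 0) mod 40 = 14, so u(134) = u(14) = 50.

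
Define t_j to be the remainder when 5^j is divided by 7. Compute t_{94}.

Listing terms: t_1 = 5, t_2 = 4, t_3 = 6, t_4 = 2, t_5 = 3, t_6 = 1, t_7 = 5.
The sequence repeats with period 6.
So t_{94} = t_{1 + ((94-1) mod 6)} = t_4 = 2.

2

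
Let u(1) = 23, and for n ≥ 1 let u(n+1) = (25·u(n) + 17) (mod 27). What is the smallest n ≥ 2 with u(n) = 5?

19

u(1) = 23; u(2) = 25; u(3) = 21; u(4) = 2; u(5) = 13; u(6) = 18; u(7) = 8; u(8) = 1; u(9) = 15; u(10) = 14; u(11) = 16; u(12) = 12; u(13) = 20; u(14) = 4; u(15) = 9; u(16) = 26; u(17) = 19; u(18) = 6; u(19) = 5; u(20) = 7; u(21) = 3; u(22) = 11; u(23) = 22; u(24) = 0; u(25) = 17; u(26) = 10; u(27) = 24; u(28) = 23.
Since u(28) = u(1) = 23, the sequence is periodic with period 27.
The value 5 first appears (with n ≥ 2) at u(19).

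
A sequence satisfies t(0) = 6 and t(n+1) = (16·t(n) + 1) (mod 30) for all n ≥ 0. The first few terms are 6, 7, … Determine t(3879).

Computing terms: t(0) = 6,  t(1) = 7,  t(2) = 23,  t(3) = 9,  t(4) = 25,  t(5) = 11,  t(6) = 27,  t(7) = 13,  t(8) = 29,  t(9) = 15,  t(10) = 1,  t(11) = 17,  t(12) = 3,  t(13) = 19,  t(14) = 5,  t(15) = 21,  t(16) = 7.
Since t(16) = t(1) = 7, the sequence is eventually periodic: after a pre-period of length 1 it cycles with period 15.
For n ≥ 1, t(n) depends only on (n - 1) mod 15. (3879 - 1) mod 15 = 8, so t(3879) = t(9) = 15.

15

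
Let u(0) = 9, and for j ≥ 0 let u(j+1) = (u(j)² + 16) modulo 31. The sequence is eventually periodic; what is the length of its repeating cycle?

6

Computing terms: u(0) = 9,  u(1) = 4,  u(2) = 1,  u(3) = 17,  u(4) = 26,  u(5) = 10,  u(6) = 23,  u(7) = 18,  u(8) = 30,  u(9) = 17.
Since u(9) = u(3) = 17, the sequence is eventually periodic: after a pre-period of length 3 it cycles with period 6.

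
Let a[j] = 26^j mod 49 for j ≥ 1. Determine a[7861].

19

Listing terms: a[1] = 26,  a[2] = 39,  a[3] = 34,  a[4] = 2,  a[5] = 3,  a[6] = 29,  a[7] = 19,  a[8] = 4,  a[9] = 6,  a[10] = 9,  a[11] = 38,  a[12] = 8,  a[13] = 12,  a[14] = 18,  a[15] = 27,  a[16] = 16,  a[17] = 24,  a[18] = 36,  a[19] = 5,  a[20] = 32,  a[21] = 48,  a[22] = 23,  a[23] = 10,  a[24] = 15,  a[25] = 47,  a[26] = 46,  a[27] = 20,  a[28] = 30,  a[29] = 45,  a[30] = 43,  a[31] = 40,  a[32] = 11,  a[33] = 41,  a[34] = 37,  a[35] = 31,  a[36] = 22,  a[37] = 33,  a[38] = 25,  a[39] = 13,  a[40] = 44,  a[41] = 17,  a[42] = 1,  a[43] = 26.
The sequence repeats with period 42.
(7861 - 1) mod 42 = 6, so a[7861] = a[7] = 19.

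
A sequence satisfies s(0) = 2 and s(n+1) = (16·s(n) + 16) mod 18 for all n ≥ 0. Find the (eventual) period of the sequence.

s(0) = 2, s(1) = 12, s(2) = 10, s(3) = 14, s(4) = 6, s(5) = 4, s(6) = 8, s(7) = 0, s(8) = 16, s(9) = 2.
The sequence repeats with period 9.

9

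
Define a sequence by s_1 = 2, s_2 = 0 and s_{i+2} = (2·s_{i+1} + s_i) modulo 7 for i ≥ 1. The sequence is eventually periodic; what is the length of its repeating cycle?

6

Computing terms: s_1 = 2,  s_2 = 0,  s_3 = 2,  s_4 = 4,  s_5 = 3,  s_6 = 3,  s_7 = 2,  s_8 = 0.
Since (s_7, s_8) = (s_1, s_2) = (2, 0) (two consecutive terms determine the rest), the sequence is periodic with period 6.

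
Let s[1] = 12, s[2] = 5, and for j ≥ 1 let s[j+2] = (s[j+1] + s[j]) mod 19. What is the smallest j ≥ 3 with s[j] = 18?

11

We have s[1] = 12,  s[2] = 5,  s[3] = 17,  s[4] = 3,  s[5] = 1,  s[6] = 4,  s[7] = 5,  s[8] = 9,  s[9] = 14,  s[10] = 4,  s[11] = 18,  s[12] = 3,  s[13] = 2,  s[14] = 5,  s[15] = 7,  s[16] = 12,  s[17] = 0,  s[18] = 12,  s[19] = 12,  s[20] = 5.
Since (s[19], s[20]) = (s[1], s[2]) = (12, 5) (two consecutive terms determine the rest), the sequence is periodic with period 18.
The value 18 first appears (with j ≥ 3) at s[11].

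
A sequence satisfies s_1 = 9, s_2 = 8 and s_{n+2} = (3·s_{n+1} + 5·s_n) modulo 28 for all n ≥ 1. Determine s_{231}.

Listing terms: s_1 = 9,  s_2 = 8,  s_3 = 13,  s_4 = 23,  s_5 = 22,  s_6 = 13,  s_7 = 9,  s_8 = 8.
The sequence repeats with period 6.
So s_{231} = s_{1 + ((231-1) mod 6)} = s_3 = 13.

13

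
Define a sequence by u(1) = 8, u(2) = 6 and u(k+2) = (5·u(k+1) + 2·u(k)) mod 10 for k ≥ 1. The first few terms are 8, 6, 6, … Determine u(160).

u(1) = 8, u(2) = 6, u(3) = 6, u(4) = 2, u(5) = 2, u(6) = 4, u(7) = 4, u(8) = 8, u(9) = 8, u(10) = 6.
The sequence repeats with period 8.
(160 - 1) mod 8 = 7, so u(160) = u(8) = 8.

8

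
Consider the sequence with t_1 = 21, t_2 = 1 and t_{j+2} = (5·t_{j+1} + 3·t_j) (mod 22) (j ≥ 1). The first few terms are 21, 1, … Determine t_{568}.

19

Listing terms: t_1 = 21,  t_2 = 1,  t_3 = 2,  t_4 = 13,  t_5 = 5,  t_6 = 20,  t_7 = 5,  t_8 = 19,  t_9 = 0,  t_{10} = 13,  t_{11} = 21,  t_{12} = 12,  t_{13} = 13,  t_{14} = 13,  t_{15} = 16,  t_{16} = 9,  t_{17} = 5,  t_{18} = 8,  t_{19} = 11,  t_{20} = 13,  t_{21} = 10,  t_{22} = 1,  t_{23} = 13,  t_{24} = 2,  t_{25} = 5,  t_{26} = 9,  t_{27} = 16,  t_{28} = 19,  t_{29} = 11,  t_{30} = 2,  t_{31} = 21,  t_{32} = 1.
Since (t_{31}, t_{32}) = (t_1, t_2) = (21, 1) (two consecutive terms determine the rest), the sequence is periodic with period 30.
(568 - 1) mod 30 = 27, so t_{568} = t_{28} = 19.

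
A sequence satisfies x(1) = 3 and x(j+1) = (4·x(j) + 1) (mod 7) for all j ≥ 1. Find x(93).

Computing terms: x(1) = 3,  x(2) = 6,  x(3) = 4,  x(4) = 3.
The sequence repeats with period 3.
(93 - 1) mod 3 = 2, so x(93) = x(3) = 4.

4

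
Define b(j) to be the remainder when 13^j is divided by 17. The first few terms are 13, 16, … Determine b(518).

16

Computing terms: b(1) = 13,  b(2) = 16,  b(3) = 4,  b(4) = 1,  b(5) = 13.
Since b(5) = b(1) = 13, the sequence is periodic with period 4.
So b(518) = b(1 + ((518-1) mod 4)) = b(2) = 16.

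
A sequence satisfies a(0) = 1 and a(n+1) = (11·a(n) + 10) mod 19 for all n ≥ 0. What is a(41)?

13

a(0) = 1, a(1) = 2, a(2) = 13, a(3) = 1.
The sequence repeats with period 3.
So a(41) = a(0 + ((41-0) mod 3)) = a(2) = 13.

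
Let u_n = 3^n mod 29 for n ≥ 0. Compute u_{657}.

19

Computing terms: u_0 = 1, u_1 = 3, u_2 = 9, u_3 = 27, u_4 = 23, u_5 = 11, u_6 = 4, u_7 = 12, u_8 = 7, u_9 = 21, u_{10} = 5, u_{11} = 15, u_{12} = 16, u_{13} = 19, u_{14} = 28, u_{15} = 26, u_{16} = 20, u_{17} = 2, u_{18} = 6, u_{19} = 18, u_{20} = 25, u_{21} = 17, u_{22} = 22, u_{23} = 8, u_{24} = 24, u_{25} = 14, u_{26} = 13, u_{27} = 10, u_{28} = 1.
Since u_{28} = u_0 = 1, the sequence is periodic with period 28.
(657 - 0) mod 28 = 13, so u_{657} = u_{13} = 19.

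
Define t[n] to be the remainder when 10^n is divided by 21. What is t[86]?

Computing terms: t[1] = 10; t[2] = 16; t[3] = 13; t[4] = 4; t[5] = 19; t[6] = 1; t[7] = 10.
Since t[7] = t[1] = 10, the sequence is periodic with period 6.
So t[86] = t[1 + ((86-1) mod 6)] = t[2] = 16.

16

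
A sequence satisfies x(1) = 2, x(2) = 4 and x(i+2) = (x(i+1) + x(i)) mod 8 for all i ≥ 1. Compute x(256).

2

Computing terms: x(1) = 2; x(2) = 4; x(3) = 6; x(4) = 2; x(5) = 0; x(6) = 2; x(7) = 2; x(8) = 4.
Since (x(7), x(8)) = (x(1), x(2)) = (2, 4) (two consecutive terms determine the rest), the sequence is periodic with period 6.
So x(256) = x(1 + ((256-1) mod 6)) = x(4) = 2.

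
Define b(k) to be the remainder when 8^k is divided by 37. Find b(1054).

11

b(1) = 8,  b(2) = 27,  b(3) = 31,  b(4) = 26,  b(5) = 23,  b(6) = 36,  b(7) = 29,  b(8) = 10,  b(9) = 6,  b(10) = 11,  b(11) = 14,  b(12) = 1,  b(13) = 8.
Since b(13) = b(1) = 8, the sequence is periodic with period 12.
So b(1054) = b(1 + ((1054-1) mod 12)) = b(10) = 11.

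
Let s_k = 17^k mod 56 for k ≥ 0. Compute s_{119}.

Listing terms: s_0 = 1, s_1 = 17, s_2 = 9, s_3 = 41, s_4 = 25, s_5 = 33, s_6 = 1.
The sequence repeats with period 6.
So s_{119} = s_{0 + ((119-0) mod 6)} = s_5 = 33.

33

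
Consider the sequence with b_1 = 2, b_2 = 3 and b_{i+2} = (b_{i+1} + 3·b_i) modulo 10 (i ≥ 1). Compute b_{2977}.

2

Listing terms: b_1 = 2,  b_2 = 3,  b_3 = 9,  b_4 = 8,  b_5 = 5,  b_6 = 9,  b_7 = 4,  b_8 = 1,  b_9 = 3,  b_{10} = 6,  b_{11} = 5,  b_{12} = 3,  b_{13} = 8,  b_{14} = 7,  b_{15} = 1,  b_{16} = 2,  b_{17} = 5,  b_{18} = 1,  b_{19} = 6,  b_{20} = 9,  b_{21} = 7,  b_{22} = 4,  b_{23} = 5,  b_{24} = 7,  b_{25} = 2,  b_{26} = 3.
Since (b_{25}, b_{26}) = (b_1, b_2) = (2, 3) (two consecutive terms determine the rest), the sequence is periodic with period 24.
So b_{2977} = b_{1 + ((2977-1) mod 24)} = b_1 = 2.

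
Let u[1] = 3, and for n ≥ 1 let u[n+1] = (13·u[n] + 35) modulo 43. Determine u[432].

40

Listing terms: u[1] = 3; u[2] = 31; u[3] = 8; u[4] = 10; u[5] = 36; u[6] = 30; u[7] = 38; u[8] = 13; u[9] = 32; u[10] = 21; u[11] = 7; u[12] = 40; u[13] = 39; u[14] = 26; u[15] = 29; u[16] = 25; u[17] = 16; u[18] = 28; u[19] = 12; u[20] = 19; u[21] = 24; u[22] = 3.
Since u[22] = u[1] = 3, the sequence is periodic with period 21.
So u[432] = u[1 + ((432-1) mod 21)] = u[12] = 40.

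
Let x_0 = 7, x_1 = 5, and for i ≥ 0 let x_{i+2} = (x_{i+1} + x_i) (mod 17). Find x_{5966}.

Listing terms: x_0 = 7, x_1 = 5, x_2 = 12, x_3 = 0, x_4 = 12, x_5 = 12, x_6 = 7, x_7 = 2, x_8 = 9, x_9 = 11, x_{10} = 3, x_{11} = 14, x_{12} = 0, x_{13} = 14, x_{14} = 14, x_{15} = 11, x_{16} = 8, x_{17} = 2, x_{18} = 10, x_{19} = 12, x_{20} = 5, x_{21} = 0, x_{22} = 5, x_{23} = 5, x_{24} = 10, x_{25} = 15, x_{26} = 8, x_{27} = 6, x_{28} = 14, x_{29} = 3, x_{30} = 0, x_{31} = 3, x_{32} = 3, x_{33} = 6, x_{34} = 9, x_{35} = 15, x_{36} = 7, x_{37} = 5.
Since (x_{36}, x_{37}) = (x_0, x_1) = (7, 5) (two consecutive terms determine the rest), the sequence is periodic with period 36.
So x_{5966} = x_{0 + ((5966-0) mod 36)} = x_{26} = 8.

8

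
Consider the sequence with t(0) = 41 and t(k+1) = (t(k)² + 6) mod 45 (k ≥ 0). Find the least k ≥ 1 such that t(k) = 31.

3

t(0) = 41; t(1) = 22; t(2) = 40; t(3) = 31; t(4) = 22.
Since t(4) = t(1) = 22, the sequence is eventually periodic: after a pre-period of length 1 it cycles with period 3.
The value 31 first appears (with k ≥ 1) at t(3).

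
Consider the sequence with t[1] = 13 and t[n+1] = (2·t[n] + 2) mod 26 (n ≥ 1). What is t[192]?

12

Computing terms: t[1] = 13; t[2] = 2; t[3] = 6; t[4] = 14; t[5] = 4; t[6] = 10; t[7] = 22; t[8] = 20; t[9] = 16; t[10] = 8; t[11] = 18; t[12] = 12; t[13] = 0; t[14] = 2.
Since t[14] = t[2] = 2, the sequence is eventually periodic: after a pre-period of length 1 it cycles with period 12.
For n ≥ 2, t[n] depends only on (n - 2) mod 12. (192 - 2) mod 12 = 10, so t[192] = t[12] = 12.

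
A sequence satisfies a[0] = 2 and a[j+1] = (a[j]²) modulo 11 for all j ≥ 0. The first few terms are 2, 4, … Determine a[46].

5

Computing terms: a[0] = 2; a[1] = 4; a[2] = 5; a[3] = 3; a[4] = 9; a[5] = 4.
Since a[5] = a[1] = 4, the sequence is eventually periodic: after a pre-period of length 1 it cycles with period 4.
For j ≥ 1, a[j] depends only on (j - 1) mod 4. (46 - 1) mod 4 = 1, so a[46] = a[2] = 5.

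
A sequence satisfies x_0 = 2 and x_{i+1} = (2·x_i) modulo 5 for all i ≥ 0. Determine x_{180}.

We have x_0 = 2,  x_1 = 4,  x_2 = 3,  x_3 = 1,  x_4 = 2.
Since x_4 = x_0 = 2, the sequence is periodic with period 4.
(180 - 0) mod 4 = 0, so x_{180} = x_0 = 2.

2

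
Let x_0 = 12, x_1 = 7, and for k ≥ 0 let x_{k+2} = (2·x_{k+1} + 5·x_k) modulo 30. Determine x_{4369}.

7

We have x_0 = 12,  x_1 = 7,  x_2 = 14,  x_3 = 3,  x_4 = 16,  x_5 = 17,  x_6 = 24,  x_7 = 13,  x_8 = 26,  x_9 = 27,  x_{10} = 4,  x_{11} = 23,  x_{12} = 6,  x_{13} = 7,  x_{14} = 14.
Since (x_{13}, x_{14}) = (x_1, x_2) = (7, 14) (two consecutive terms determine the rest), the sequence is eventually periodic: after a pre-period of length 1 it cycles with period 12.
For k ≥ 1, x_k depends only on (k - 1) mod 12. (4369 - 1) mod 12 = 0, so x_{4369} = x_1 = 7.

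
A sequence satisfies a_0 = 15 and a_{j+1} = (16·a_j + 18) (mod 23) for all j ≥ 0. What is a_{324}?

4

We have a_0 = 15,  a_1 = 5,  a_2 = 6,  a_3 = 22,  a_4 = 2,  a_5 = 4,  a_6 = 13,  a_7 = 19,  a_8 = 0,  a_9 = 18,  a_{10} = 7,  a_{11} = 15.
The sequence repeats with period 11.
(324 - 0) mod 11 = 5, so a_{324} = a_5 = 4.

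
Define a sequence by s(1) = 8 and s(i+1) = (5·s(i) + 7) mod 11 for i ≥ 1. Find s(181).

8

We have s(1) = 8,  s(2) = 3,  s(3) = 0,  s(4) = 7,  s(5) = 9,  s(6) = 8.
The sequence repeats with period 5.
(181 - 1) mod 5 = 0, so s(181) = s(1) = 8.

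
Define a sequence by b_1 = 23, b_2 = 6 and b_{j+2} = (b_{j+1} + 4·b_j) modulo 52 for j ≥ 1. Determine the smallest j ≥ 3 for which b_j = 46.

3

b_1 = 23, b_2 = 6, b_3 = 46, b_4 = 18, b_5 = 46, b_6 = 14, b_7 = 42, b_8 = 46, b_9 = 6, b_{10} = 34, b_{11} = 6, b_{12} = 38, b_{13} = 10, b_{14} = 6, b_{15} = 46.
Since (b_{14}, b_{15}) = (b_2, b_3) = (6, 46) (two consecutive terms determine the rest), the sequence is eventually periodic: after a pre-period of length 1 it cycles with period 12.
The value 46 first appears (with j ≥ 3) at b_3.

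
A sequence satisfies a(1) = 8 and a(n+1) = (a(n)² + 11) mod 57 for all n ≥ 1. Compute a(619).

41

Computing terms: a(1) = 8, a(2) = 18, a(3) = 50, a(4) = 3, a(5) = 20, a(6) = 12, a(7) = 41, a(8) = 39, a(9) = 50.
Since a(9) = a(3) = 50, the sequence is eventually periodic: after a pre-period of length 2 it cycles with period 6.
For n ≥ 3, a(n) depends only on (n - 3) mod 6. (619 - 3) mod 6 = 4, so a(619) = a(7) = 41.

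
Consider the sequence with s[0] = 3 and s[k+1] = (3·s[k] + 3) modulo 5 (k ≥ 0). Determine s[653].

We have s[0] = 3; s[1] = 2; s[2] = 4; s[3] = 0; s[4] = 3.
Since s[4] = s[0] = 3, the sequence is periodic with period 4.
(653 - 0) mod 4 = 1, so s[653] = s[1] = 2.

2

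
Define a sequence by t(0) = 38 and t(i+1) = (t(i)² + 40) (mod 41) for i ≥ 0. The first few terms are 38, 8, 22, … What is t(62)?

22

Computing terms: t(0) = 38,  t(1) = 8,  t(2) = 22,  t(3) = 32,  t(4) = 39,  t(5) = 3,  t(6) = 8.
Since t(6) = t(1) = 8, the sequence is eventually periodic: after a pre-period of length 1 it cycles with period 5.
For i ≥ 1, t(i) depends only on (i - 1) mod 5. (62 - 1) mod 5 = 1, so t(62) = t(2) = 22.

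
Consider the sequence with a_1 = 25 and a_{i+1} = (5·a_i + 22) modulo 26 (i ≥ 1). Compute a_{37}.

Computing terms: a_1 = 25,  a_2 = 17,  a_3 = 3,  a_4 = 11,  a_5 = 25.
Since a_5 = a_1 = 25, the sequence is periodic with period 4.
(37 - 1) mod 4 = 0, so a_{37} = a_1 = 25.

25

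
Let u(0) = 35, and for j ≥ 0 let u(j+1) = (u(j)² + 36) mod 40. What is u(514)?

Listing terms: u(0) = 35, u(1) = 21, u(2) = 37, u(3) = 5, u(4) = 21.
Since u(4) = u(1) = 21, the sequence is eventually periodic: after a pre-period of length 1 it cycles with period 3.
For j ≥ 1, u(j) depends only on (j - 1) mod 3. (514 - 1) mod 3 = 0, so u(514) = u(1) = 21.

21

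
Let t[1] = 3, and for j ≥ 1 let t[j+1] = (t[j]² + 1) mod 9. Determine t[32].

Listing terms: t[1] = 3, t[2] = 1, t[3] = 2, t[4] = 5, t[5] = 8, t[6] = 2.
Since t[6] = t[3] = 2, the sequence is eventually periodic: after a pre-period of length 2 it cycles with period 3.
For j ≥ 3, t[j] depends only on (j - 3) mod 3. (32 - 3) mod 3 = 2, so t[32] = t[5] = 8.

8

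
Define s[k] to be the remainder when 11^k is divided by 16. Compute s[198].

s[1] = 11,  s[2] = 9,  s[3] = 3,  s[4] = 1,  s[5] = 11.
The sequence repeats with period 4.
(198 - 1) mod 4 = 1, so s[198] = s[2] = 9.

9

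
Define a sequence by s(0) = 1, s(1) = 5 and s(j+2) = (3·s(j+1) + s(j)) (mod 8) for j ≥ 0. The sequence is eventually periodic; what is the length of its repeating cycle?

12

We have s(0) = 1; s(1) = 5; s(2) = 0; s(3) = 5; s(4) = 7; s(5) = 2; s(6) = 5; s(7) = 1; s(8) = 0; s(9) = 1; s(10) = 3; s(11) = 2; s(12) = 1; s(13) = 5.
The sequence repeats with period 12.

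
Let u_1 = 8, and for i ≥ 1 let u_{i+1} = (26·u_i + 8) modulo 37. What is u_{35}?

u_1 = 8,  u_2 = 31,  u_3 = 0,  u_4 = 8.
Since u_4 = u_1 = 8, the sequence is periodic with period 3.
So u_{35} = u_{1 + ((35-1) mod 3)} = u_2 = 31.

31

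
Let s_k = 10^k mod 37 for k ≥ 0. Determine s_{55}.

10

s_0 = 1, s_1 = 10, s_2 = 26, s_3 = 1.
The sequence repeats with period 3.
(55 - 0) mod 3 = 1, so s_{55} = s_1 = 10.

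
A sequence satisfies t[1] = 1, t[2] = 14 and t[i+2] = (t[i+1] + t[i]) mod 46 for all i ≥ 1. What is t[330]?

23

We have t[1] = 1, t[2] = 14, t[3] = 15, t[4] = 29, t[5] = 44, t[6] = 27, t[7] = 25, t[8] = 6, t[9] = 31, t[10] = 37, t[11] = 22, t[12] = 13, t[13] = 35, t[14] = 2, t[15] = 37, t[16] = 39, t[17] = 30, t[18] = 23, t[19] = 7, t[20] = 30, t[21] = 37, t[22] = 21, t[23] = 12, t[24] = 33, t[25] = 45, t[26] = 32, t[27] = 31, t[28] = 17, t[29] = 2, t[30] = 19, t[31] = 21, t[32] = 40, t[33] = 15, t[34] = 9, t[35] = 24, t[36] = 33, t[37] = 11, t[38] = 44, t[39] = 9, t[40] = 7, t[41] = 16, t[42] = 23, t[43] = 39, t[44] = 16, t[45] = 9, t[46] = 25, t[47] = 34, t[48] = 13, t[49] = 1, t[50] = 14.
The sequence repeats with period 48.
(330 - 1) mod 48 = 41, so t[330] = t[42] = 23.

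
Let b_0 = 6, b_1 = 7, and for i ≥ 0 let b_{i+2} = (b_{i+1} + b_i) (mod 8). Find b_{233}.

We have b_0 = 6, b_1 = 7, b_2 = 5, b_3 = 4, b_4 = 1, b_5 = 5, b_6 = 6, b_7 = 3, b_8 = 1, b_9 = 4, b_{10} = 5, b_{11} = 1, b_{12} = 6, b_{13} = 7.
Since (b_{12}, b_{13}) = (b_0, b_1) = (6, 7) (two consecutive terms determine the rest), the sequence is periodic with period 12.
(233 - 0) mod 12 = 5, so b_{233} = b_5 = 5.

5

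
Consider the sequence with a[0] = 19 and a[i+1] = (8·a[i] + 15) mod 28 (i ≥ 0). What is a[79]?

7

a[0] = 19,  a[1] = 27,  a[2] = 7,  a[3] = 15,  a[4] = 23,  a[5] = 3,  a[6] = 11,  a[7] = 19.
Since a[7] = a[0] = 19, the sequence is periodic with period 7.
(79 - 0) mod 7 = 2, so a[79] = a[2] = 7.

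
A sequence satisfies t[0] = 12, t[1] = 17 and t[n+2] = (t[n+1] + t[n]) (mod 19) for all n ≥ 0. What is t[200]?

10

Computing terms: t[0] = 12; t[1] = 17; t[2] = 10; t[3] = 8; t[4] = 18; t[5] = 7; t[6] = 6; t[7] = 13; t[8] = 0; t[9] = 13; t[10] = 13; t[11] = 7; t[12] = 1; t[13] = 8; t[14] = 9; t[15] = 17; t[16] = 7; t[17] = 5; t[18] = 12; t[19] = 17.
Since (t[18], t[19]) = (t[0], t[1]) = (12, 17) (two consecutive terms determine the rest), the sequence is periodic with period 18.
So t[200] = t[0 + ((200-0) mod 18)] = t[2] = 10.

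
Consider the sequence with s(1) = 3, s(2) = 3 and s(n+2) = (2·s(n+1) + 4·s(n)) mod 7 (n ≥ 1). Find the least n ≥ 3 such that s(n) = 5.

We have s(1) = 3; s(2) = 3; s(3) = 4; s(4) = 6; s(5) = 0; s(6) = 3; s(7) = 6; s(8) = 3; s(9) = 2; s(10) = 2; s(11) = 5; s(12) = 4; s(13) = 0; s(14) = 2; s(15) = 4; s(16) = 2; s(17) = 6; s(18) = 6; s(19) = 1; s(20) = 5; s(21) = 0; s(22) = 6; s(23) = 5; s(24) = 6; s(25) = 4; s(26) = 4; s(27) = 3; s(28) = 1; s(29) = 0; s(30) = 4; s(31) = 1; s(32) = 4; s(33) = 5; s(34) = 5; s(35) = 2; s(36) = 3; s(37) = 0; s(38) = 5; s(39) = 3; s(40) = 5; s(41) = 1; s(42) = 1; s(43) = 6; s(44) = 2; s(45) = 0; s(46) = 1; s(47) = 2; s(48) = 1; s(49) = 3; s(50) = 3.
The sequence repeats with period 48.
The value 5 first appears (with n ≥ 3) at s(11).

11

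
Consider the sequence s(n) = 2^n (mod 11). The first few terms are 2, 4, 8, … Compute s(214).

s(1) = 2; s(2) = 4; s(3) = 8; s(4) = 5; s(5) = 10; s(6) = 9; s(7) = 7; s(8) = 3; s(9) = 6; s(10) = 1; s(11) = 2.
The sequence repeats with period 10.
So s(214) = s(1 + ((214-1) mod 10)) = s(4) = 5.

5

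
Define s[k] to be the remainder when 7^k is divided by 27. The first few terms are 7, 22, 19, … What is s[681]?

10

s[1] = 7; s[2] = 22; s[3] = 19; s[4] = 25; s[5] = 13; s[6] = 10; s[7] = 16; s[8] = 4; s[9] = 1; s[10] = 7.
The sequence repeats with period 9.
(681 - 1) mod 9 = 5, so s[681] = s[6] = 10.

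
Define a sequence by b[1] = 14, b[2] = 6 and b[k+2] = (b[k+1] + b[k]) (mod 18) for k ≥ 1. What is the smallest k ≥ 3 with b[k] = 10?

b[1] = 14; b[2] = 6; b[3] = 2; b[4] = 8; b[5] = 10; b[6] = 0; b[7] = 10; b[8] = 10; b[9] = 2; b[10] = 12; b[11] = 14; b[12] = 8; b[13] = 4; b[14] = 12; b[15] = 16; b[16] = 10; b[17] = 8; b[18] = 0; b[19] = 8; b[20] = 8; b[21] = 16; b[22] = 6; b[23] = 4; b[24] = 10; b[25] = 14; b[26] = 6.
Since (b[25], b[26]) = (b[1], b[2]) = (14, 6) (two consecutive terms determine the rest), the sequence is periodic with period 24.
The value 10 first appears (with k ≥ 3) at b[5].

5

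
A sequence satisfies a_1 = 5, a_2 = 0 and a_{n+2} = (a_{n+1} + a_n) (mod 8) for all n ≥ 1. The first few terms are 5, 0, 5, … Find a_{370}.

Listing terms: a_1 = 5, a_2 = 0, a_3 = 5, a_4 = 5, a_5 = 2, a_6 = 7, a_7 = 1, a_8 = 0, a_9 = 1, a_{10} = 1, a_{11} = 2, a_{12} = 3, a_{13} = 5, a_{14} = 0.
Since (a_{13}, a_{14}) = (a_1, a_2) = (5, 0) (two consecutive terms determine the rest), the sequence is periodic with period 12.
So a_{370} = a_{1 + ((370-1) mod 12)} = a_{10} = 1.

1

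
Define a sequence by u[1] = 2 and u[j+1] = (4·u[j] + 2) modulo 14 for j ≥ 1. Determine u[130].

2

Listing terms: u[1] = 2, u[2] = 10, u[3] = 0, u[4] = 2.
The sequence repeats with period 3.
So u[130] = u[1 + ((130-1) mod 3)] = u[1] = 2.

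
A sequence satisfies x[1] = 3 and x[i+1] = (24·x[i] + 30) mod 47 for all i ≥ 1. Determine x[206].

20

x[1] = 3,  x[2] = 8,  x[3] = 34,  x[4] = 0,  x[5] = 30,  x[6] = 45,  x[7] = 29,  x[8] = 21,  x[9] = 17,  x[10] = 15,  x[11] = 14,  x[12] = 37,  x[13] = 25,  x[14] = 19,  x[15] = 16,  x[16] = 38,  x[17] = 2,  x[18] = 31,  x[19] = 22,  x[20] = 41,  x[21] = 27,  x[22] = 20,  x[23] = 40,  x[24] = 3.
The sequence repeats with period 23.
So x[206] = x[1 + ((206-1) mod 23)] = x[22] = 20.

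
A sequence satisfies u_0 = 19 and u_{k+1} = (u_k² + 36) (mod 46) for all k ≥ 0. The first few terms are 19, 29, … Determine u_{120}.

Listing terms: u_0 = 19,  u_1 = 29,  u_2 = 3,  u_3 = 45,  u_4 = 37,  u_5 = 25,  u_6 = 17,  u_7 = 3.
Since u_7 = u_2 = 3, the sequence is eventually periodic: after a pre-period of length 2 it cycles with period 5.
For k ≥ 2, u_k depends only on (k - 2) mod 5. (120 - 2) mod 5 = 3, so u_{120} = u_5 = 25.

25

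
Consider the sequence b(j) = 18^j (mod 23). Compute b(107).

16

b(1) = 18, b(2) = 2, b(3) = 13, b(4) = 4, b(5) = 3, b(6) = 8, b(7) = 6, b(8) = 16, b(9) = 12, b(10) = 9, b(11) = 1, b(12) = 18.
The sequence repeats with period 11.
(107 - 1) mod 11 = 7, so b(107) = b(8) = 16.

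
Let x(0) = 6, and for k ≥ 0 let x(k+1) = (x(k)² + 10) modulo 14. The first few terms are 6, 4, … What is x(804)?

x(0) = 6; x(1) = 4; x(2) = 12; x(3) = 0; x(4) = 10; x(5) = 12.
Since x(5) = x(2) = 12, the sequence is eventually periodic: after a pre-period of length 2 it cycles with period 3.
For k ≥ 2, x(k) depends only on (k - 2) mod 3. (804 - 2) mod 3 = 1, so x(804) = x(3) = 0.

0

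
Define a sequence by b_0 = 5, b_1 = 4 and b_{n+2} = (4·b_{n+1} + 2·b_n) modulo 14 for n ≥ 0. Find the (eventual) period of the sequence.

48

Computing terms: b_0 = 5, b_1 = 4, b_2 = 12, b_3 = 0, b_4 = 10, b_5 = 12, b_6 = 12, b_7 = 2, b_8 = 4, b_9 = 6, b_{10} = 4, b_{11} = 0, b_{12} = 8, b_{13} = 4, b_{14} = 4, b_{15} = 10, b_{16} = 6, b_{17} = 2, b_{18} = 6, b_{19} = 0, b_{20} = 12, b_{21} = 6, b_{22} = 6, b_{23} = 8, b_{24} = 2, b_{25} = 10, b_{26} = 2, b_{27} = 0, b_{28} = 4, b_{29} = 2, b_{30} = 2, b_{31} = 12, b_{32} = 10, b_{33} = 8, b_{34} = 10, b_{35} = 0, b_{36} = 6, b_{37} = 10, b_{38} = 10, b_{39} = 4, b_{40} = 8, b_{41} = 12, b_{42} = 8, b_{43} = 0, b_{44} = 2, b_{45} = 8, b_{46} = 8, b_{47} = 6, b_{48} = 12, b_{49} = 4, b_{50} = 12.
Since (b_{49}, b_{50}) = (b_1, b_2) = (4, 12) (two consecutive terms determine the rest), the sequence is eventually periodic: after a pre-period of length 1 it cycles with period 48.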